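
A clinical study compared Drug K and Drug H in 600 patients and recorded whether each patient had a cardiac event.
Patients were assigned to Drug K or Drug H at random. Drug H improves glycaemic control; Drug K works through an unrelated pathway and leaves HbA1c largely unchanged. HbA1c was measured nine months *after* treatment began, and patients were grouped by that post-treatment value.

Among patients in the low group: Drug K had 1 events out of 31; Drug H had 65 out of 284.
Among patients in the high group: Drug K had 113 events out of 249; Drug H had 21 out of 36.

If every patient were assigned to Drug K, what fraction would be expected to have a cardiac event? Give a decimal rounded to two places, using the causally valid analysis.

The stratified and pooled comparisons disagree (Drug K wins within each HbA1c; Drug H wins overall), so the answer turns on the causal role of HbA1c.
Stratifying would compare drugs among patients the drugs themselves sorted into HbA1c groups — a form of selection on an intermediate. The unconditioned pooled rates give the total causal effect.
So P(outcome | do(Drug K)) is just the pooled rate for Drug K: 114/280 = 0.407.

0.41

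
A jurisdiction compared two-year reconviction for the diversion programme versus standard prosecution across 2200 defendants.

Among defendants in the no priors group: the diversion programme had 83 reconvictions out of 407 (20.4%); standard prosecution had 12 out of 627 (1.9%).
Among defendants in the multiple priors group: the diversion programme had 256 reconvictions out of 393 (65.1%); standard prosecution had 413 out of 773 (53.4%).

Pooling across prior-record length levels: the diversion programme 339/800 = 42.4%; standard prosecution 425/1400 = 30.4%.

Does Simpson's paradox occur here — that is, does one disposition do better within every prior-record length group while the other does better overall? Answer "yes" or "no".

Within each prior-record length level (no priors 20.4% vs 1.9%; multiple priors 65.1% vs 53.4%), standard prosecution has the lower rate every time. Pooled: 42.4% vs 30.4% — standard prosecution has the lower rate overall. They agree.

no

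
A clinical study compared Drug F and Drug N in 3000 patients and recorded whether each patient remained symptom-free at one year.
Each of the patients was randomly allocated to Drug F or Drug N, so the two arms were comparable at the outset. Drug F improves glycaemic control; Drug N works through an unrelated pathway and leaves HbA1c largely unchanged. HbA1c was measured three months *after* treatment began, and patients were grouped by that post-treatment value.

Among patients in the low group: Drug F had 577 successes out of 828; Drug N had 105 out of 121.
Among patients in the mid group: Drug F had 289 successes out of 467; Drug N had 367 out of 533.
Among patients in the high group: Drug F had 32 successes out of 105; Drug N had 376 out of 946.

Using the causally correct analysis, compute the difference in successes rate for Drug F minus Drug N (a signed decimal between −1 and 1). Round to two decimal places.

+0.11

HbA1c is downstream of the drug. One should not condition on a consequence of treatment, so the overall rates are the right comparison.
The causal difference is the pooled difference: 0.641 − 0.530 = +0.111.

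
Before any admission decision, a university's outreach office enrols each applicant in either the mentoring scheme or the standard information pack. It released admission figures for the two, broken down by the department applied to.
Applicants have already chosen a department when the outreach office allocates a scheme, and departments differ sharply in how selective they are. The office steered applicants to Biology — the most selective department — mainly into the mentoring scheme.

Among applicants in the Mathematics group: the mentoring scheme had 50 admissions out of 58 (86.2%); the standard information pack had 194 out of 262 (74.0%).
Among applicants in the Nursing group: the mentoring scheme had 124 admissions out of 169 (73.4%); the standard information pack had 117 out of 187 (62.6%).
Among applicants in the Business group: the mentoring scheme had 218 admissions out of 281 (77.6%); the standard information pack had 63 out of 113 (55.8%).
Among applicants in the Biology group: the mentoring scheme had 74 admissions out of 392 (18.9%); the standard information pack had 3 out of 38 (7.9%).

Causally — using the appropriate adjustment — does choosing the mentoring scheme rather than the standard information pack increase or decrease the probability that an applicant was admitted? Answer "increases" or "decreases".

The department-specific comparison favours the mentoring scheme throughout, but the pooled figures favour the standard information pack. The question is whether to condition on department.
Here department is a common cause — it drives both which outreach scheme a case falls under and the outcome. The crude comparison mixes populations; the stratum-specific rates are the causally relevant ones.
Within each level — Mathematics: 86.2% vs 74.0%; Nursing: 73.4% vs 62.6%; Business: 77.6% vs 55.8%; Biology: 18.9% vs 7.9% — the mentoring scheme is higher every time.

increases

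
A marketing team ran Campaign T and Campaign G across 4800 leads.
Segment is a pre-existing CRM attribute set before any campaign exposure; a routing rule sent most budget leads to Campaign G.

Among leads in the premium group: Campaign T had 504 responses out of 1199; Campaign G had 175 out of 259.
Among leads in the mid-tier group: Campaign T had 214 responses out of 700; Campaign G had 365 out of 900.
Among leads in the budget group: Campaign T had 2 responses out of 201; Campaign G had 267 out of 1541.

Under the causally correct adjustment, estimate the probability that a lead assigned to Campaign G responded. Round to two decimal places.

The stratified and pooled comparisons disagree (Campaign G wins within each customer segment; Campaign T wins overall), so the answer turns on the causal role of customer segment.
The imbalance in customer segment arose from how leads were allocated, not from anything the campaign did; and customer segment independently affects the outcome. The pooled gap is confounded — condition on customer segment.
Standardising Campaign G to the population customer segment mix: 0.304·175/259 + 0.333·365/900 + 0.363·267/1541 = 0.403.

0.40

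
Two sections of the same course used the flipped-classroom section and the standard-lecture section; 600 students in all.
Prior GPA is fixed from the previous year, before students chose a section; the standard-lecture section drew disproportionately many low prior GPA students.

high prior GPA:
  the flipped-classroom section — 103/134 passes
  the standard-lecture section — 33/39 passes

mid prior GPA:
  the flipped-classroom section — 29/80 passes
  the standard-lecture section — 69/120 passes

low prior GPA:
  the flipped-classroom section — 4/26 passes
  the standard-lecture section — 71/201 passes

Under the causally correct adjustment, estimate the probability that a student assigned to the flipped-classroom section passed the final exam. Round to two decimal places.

0.40

Within every prior GPA band level the standard-lecture section has the higher rate, yet pooled the flipped-classroom section does — Simpson's reversal.
Nothing the teaching method does changes prior GPA band; the imbalance is an allocation artefact. With prior GPA band also predicting the outcome, the pooled figure is confounded, and the within-stratum comparison is the causal one.
Standardising the flipped-classroom section to the population prior GPA band mix: 0.288·103/134 + 0.333·29/80 + 0.378·4/26 = 0.401.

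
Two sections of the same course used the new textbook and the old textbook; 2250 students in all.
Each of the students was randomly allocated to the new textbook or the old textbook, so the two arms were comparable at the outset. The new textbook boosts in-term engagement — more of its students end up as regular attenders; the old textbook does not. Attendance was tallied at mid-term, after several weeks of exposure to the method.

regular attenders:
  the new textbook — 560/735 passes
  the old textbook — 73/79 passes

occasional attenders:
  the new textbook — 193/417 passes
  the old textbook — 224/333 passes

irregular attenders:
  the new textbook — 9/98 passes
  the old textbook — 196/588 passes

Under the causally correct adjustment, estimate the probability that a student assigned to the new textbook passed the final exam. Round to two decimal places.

0.61

The stratified and pooled comparisons disagree (the old textbook wins within each mid-term attendance; the new textbook wins overall), so the answer turns on the causal role of mid-term attendance.
Mid-term attendance here is a post-treatment variable shaped by the teaching method; conditioning on it would introduce bias rather than remove it. The overall comparison is the causal one.
So P(outcome | do(the new textbook)) is just the pooled rate for the new textbook: 762/1250 = 0.610.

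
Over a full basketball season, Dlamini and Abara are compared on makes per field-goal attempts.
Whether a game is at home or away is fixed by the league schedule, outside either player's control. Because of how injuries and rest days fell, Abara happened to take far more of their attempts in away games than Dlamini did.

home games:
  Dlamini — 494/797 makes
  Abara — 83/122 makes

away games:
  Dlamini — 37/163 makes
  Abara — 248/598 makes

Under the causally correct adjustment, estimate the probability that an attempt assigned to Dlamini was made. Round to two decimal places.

Since game venue is a pre-existing factor (not a product of the player) and it affects the outcome on its own, it is a confounder. The stratified rates, not the pooled rate, identify the causal effect.
Standardising Dlamini to the population game venue mix: 0.547·494/797 + 0.453·37/163 = 0.442.

0.44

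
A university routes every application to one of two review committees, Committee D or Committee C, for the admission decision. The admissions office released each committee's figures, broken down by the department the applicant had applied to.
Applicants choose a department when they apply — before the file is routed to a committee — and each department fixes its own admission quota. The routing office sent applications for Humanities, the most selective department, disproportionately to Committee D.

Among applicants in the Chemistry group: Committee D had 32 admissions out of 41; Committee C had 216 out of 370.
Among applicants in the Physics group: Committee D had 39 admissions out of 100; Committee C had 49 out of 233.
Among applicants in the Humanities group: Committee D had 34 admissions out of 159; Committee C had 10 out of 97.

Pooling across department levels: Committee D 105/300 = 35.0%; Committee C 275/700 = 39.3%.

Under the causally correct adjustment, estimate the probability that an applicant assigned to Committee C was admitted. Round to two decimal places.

0.34

The imbalance in department arose from how applicants were allocated, not from anything the review committee did; and department independently affects the outcome. The pooled gap is confounded — condition on department.
Standardising Committee C to the population department mix: 0.411·216/370 + 0.333·49/233 + 0.256·10/97 = 0.336.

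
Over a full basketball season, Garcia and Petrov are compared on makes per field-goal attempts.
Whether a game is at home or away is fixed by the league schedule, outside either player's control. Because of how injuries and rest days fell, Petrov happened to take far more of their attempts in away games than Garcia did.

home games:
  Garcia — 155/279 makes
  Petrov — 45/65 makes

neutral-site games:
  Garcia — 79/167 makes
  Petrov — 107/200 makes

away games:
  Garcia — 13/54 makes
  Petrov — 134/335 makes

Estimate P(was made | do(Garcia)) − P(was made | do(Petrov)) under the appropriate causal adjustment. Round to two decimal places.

Nothing the player does changes game venue; the imbalance is an allocation artefact. With game venue also predicting the outcome, the pooled figure is confounded, and the within-stratum comparison is the causal one.
Adjusting over the population distribution of game venue: 0.313·(0.556−0.692) + 0.334·(0.473−0.535) + 0.354·(0.241−0.400) = -0.120.

-0.12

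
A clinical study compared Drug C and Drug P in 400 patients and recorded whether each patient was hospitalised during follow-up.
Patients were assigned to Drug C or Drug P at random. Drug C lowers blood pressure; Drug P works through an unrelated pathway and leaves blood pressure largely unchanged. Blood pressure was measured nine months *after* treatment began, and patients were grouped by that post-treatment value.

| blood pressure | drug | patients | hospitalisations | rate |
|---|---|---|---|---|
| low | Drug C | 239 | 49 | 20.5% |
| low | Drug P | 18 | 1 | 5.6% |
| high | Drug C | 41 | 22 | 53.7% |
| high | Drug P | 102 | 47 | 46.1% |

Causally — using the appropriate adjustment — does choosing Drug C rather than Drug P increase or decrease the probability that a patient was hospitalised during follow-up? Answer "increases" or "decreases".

Blood pressure here is a post-treatment variable shaped by the drug; conditioning on it would introduce bias rather than remove it. The overall comparison is the causal one.
Pooled: Drug C 25.4% vs Drug P 40.0%; Drug C is lower overall.

decreases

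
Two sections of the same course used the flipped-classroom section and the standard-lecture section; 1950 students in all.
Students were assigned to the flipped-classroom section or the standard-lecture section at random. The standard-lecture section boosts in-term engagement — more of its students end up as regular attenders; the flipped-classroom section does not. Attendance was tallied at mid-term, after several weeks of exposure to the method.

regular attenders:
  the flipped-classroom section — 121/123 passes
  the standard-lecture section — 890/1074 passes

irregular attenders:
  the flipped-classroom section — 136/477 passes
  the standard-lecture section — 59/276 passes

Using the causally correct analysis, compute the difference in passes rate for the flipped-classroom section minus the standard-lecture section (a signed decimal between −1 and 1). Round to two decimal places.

-0.27

The distribution of mid-term attendance is itself part of what the teaching method does — it is an intermediate outcome. Holding it fixed would remove that part of the effect; the total effect is the pooled difference.
The causal difference is the pooled difference: 0.428 − 0.703 = -0.275.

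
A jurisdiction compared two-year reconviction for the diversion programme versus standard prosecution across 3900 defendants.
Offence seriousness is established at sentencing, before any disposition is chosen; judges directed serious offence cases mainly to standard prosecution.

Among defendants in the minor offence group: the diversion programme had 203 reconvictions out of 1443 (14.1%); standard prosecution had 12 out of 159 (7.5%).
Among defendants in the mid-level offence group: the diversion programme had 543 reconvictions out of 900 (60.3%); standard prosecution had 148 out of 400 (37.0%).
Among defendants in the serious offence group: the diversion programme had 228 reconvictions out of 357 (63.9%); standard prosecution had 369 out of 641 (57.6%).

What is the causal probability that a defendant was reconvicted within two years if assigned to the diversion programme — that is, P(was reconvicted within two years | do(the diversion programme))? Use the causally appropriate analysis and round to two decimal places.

0.42

Here offence seriousness is a common cause — it drives both which disposition a case falls under and the outcome. The crude comparison mixes populations; the stratum-specific rates are the causally relevant ones.
Standardising the diversion programme to the population offence seriousness mix: 0.411·203/1443 + 0.333·543/900 + 0.256·228/357 = 0.422.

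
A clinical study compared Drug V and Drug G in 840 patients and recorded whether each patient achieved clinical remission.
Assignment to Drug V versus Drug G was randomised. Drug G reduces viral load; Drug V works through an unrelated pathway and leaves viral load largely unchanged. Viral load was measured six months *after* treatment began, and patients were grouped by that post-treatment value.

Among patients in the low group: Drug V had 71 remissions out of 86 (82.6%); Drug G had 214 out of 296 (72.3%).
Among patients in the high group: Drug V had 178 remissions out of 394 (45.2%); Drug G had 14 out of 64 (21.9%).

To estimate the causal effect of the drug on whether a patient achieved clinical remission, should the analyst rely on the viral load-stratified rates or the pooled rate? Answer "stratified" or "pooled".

pooled

Because the drug influences viral load, viral load is a post-treatment mediator, not a confounder. Stratifying on it would bias the estimate; the causal effect is the crude pooled difference.
Pooled: Drug V 51.9% vs Drug G 63.3%; Drug G is higher overall.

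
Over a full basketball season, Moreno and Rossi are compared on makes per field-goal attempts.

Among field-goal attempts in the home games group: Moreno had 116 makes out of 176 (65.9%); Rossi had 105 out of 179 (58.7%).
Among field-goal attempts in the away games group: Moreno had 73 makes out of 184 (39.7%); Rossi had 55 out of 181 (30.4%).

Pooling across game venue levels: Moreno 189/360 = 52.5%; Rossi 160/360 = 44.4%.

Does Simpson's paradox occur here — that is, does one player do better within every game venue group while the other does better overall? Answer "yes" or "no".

no

Within each game venue level (home games 65.9% vs 58.7%; away games 39.7% vs 30.4%), Moreno has the higher rate every time. Pooled: 52.5% vs 44.4% — Moreno has the higher rate overall. They agree.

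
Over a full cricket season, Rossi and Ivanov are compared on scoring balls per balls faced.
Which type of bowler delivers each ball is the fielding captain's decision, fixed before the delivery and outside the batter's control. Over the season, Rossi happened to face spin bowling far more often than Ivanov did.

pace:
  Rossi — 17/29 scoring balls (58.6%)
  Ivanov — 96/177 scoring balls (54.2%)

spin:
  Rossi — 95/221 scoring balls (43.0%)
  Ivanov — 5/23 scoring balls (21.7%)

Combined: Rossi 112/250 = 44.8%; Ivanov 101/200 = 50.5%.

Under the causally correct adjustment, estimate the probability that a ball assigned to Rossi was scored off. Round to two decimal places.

0.50

Rossi is higher inside every bowling type stratum but Ivanov is higher in aggregate. Whether to stratify depends on how bowling type relates to the player.
Nothing the player does changes bowling type; the imbalance is an allocation artefact. With bowling type also predicting the outcome, the pooled figure is confounded, and the within-stratum comparison is the causal one.
Standardising Rossi to the population bowling type mix: 0.458·17/29 + 0.542·95/221 = 0.501.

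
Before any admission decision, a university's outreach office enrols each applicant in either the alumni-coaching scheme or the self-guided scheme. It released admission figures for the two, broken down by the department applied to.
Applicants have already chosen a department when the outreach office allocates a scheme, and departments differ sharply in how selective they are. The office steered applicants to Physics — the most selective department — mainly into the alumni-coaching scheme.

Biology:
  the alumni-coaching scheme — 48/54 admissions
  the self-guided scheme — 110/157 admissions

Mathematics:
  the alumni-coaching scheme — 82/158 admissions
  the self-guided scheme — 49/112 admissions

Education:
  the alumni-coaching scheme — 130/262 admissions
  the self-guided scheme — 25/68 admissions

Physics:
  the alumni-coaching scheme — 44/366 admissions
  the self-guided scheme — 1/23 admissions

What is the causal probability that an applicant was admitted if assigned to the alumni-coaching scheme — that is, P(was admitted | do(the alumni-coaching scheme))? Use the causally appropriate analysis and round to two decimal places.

The imbalance in department arose from how applicants were allocated, not from anything the outreach scheme did; and department independently affects the outcome. The pooled gap is confounded — condition on department.
Standardising the alumni-coaching scheme to the population department mix: 0.176·48/54 + 0.225·82/158 + 0.275·130/262 + 0.324·44/366 = 0.448.

0.45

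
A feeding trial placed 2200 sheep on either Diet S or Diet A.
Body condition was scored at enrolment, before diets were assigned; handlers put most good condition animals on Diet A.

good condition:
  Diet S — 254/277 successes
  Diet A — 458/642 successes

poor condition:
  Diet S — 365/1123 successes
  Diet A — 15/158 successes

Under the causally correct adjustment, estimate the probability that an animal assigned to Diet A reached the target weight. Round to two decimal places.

Starting body condition satisfies the back-door criterion: it is not a descendant of the diet, and it blocks the spurious path from diet to outcome. Adjusting for it (i.e., using the within-starting body condition rates) gives the causal effect.
Standardising Diet A to the population starting body condition mix: 0.418·458/642 + 0.582·15/158 = 0.353.

0.35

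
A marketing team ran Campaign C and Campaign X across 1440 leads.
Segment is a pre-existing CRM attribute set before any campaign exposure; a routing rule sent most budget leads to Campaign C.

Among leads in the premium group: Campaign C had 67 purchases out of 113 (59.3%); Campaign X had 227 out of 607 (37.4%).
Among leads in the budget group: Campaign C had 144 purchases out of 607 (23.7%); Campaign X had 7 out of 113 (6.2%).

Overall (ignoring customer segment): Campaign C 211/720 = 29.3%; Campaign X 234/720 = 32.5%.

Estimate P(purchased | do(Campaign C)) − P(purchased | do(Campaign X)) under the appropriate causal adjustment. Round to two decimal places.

Campaign C is higher inside every customer segment stratum but Campaign X is higher in aggregate. Whether to stratify depends on how customer segment relates to the campaign.
Nothing the campaign does changes customer segment; the imbalance is an allocation artefact. With customer segment also predicting the outcome, the pooled figure is confounded, and the within-stratum comparison is the causal one.
Adjusting over the population distribution of customer segment: 0.500·(0.593−0.374) + 0.500·(0.237−0.062) = +0.197.

+0.20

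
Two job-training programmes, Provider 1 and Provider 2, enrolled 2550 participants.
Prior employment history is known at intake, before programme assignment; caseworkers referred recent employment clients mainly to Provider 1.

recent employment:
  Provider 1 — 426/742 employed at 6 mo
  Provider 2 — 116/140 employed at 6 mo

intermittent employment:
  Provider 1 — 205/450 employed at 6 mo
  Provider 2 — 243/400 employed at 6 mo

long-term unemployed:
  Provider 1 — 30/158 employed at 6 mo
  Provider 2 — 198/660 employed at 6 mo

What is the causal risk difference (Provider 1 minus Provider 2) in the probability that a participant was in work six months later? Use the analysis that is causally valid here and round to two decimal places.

The stratified and pooled comparisons disagree (Provider 2 wins within each prior employment history; Provider 1 wins overall), so the answer turns on the causal role of prior employment history.
Prior employment history is set before the programme has any effect — it is not caused by the programme — and it independently drives the outcome. That makes it a confounder, so the causal comparison is within prior employment history levels.
Adjusting over the population distribution of prior employment history: 0.346·(0.574−0.829) + 0.333·(0.456−0.608) + 0.321·(0.190−0.300) = -0.174.

-0.17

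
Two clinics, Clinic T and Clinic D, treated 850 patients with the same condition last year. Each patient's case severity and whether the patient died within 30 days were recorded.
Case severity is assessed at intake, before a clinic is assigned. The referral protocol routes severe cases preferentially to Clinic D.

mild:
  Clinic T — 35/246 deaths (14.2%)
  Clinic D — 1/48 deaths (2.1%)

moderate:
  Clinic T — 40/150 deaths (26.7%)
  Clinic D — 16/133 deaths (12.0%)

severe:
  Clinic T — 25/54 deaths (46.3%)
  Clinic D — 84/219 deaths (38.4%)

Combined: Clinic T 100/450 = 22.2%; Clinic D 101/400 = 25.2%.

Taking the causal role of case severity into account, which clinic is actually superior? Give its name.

Clinic D

Within every case severity level Clinic D has the lower rate, yet pooled Clinic T does — Simpson's reversal.
Case severity is set before the clinic has any effect — it is not caused by the clinic — and it independently drives the outcome. That makes it a confounder, so the causal comparison is within case severity levels.
Within each level — mild: 14.2% vs 2.1%; moderate: 26.7% vs 12.0%; severe: 46.3% vs 38.4% — Clinic D is lower every time.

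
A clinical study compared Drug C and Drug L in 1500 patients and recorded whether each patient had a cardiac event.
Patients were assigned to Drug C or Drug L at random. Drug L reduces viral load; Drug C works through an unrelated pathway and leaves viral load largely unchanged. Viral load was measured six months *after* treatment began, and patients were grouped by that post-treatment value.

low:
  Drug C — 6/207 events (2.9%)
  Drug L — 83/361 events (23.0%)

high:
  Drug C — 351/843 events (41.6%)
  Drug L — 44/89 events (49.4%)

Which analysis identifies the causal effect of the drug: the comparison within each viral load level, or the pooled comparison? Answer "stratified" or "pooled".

The viral load-specific comparison favours Drug C throughout, but the pooled figures favour Drug L. The question is whether to condition on viral load.
Viral load here is a post-treatment variable shaped by the drug; conditioning on it would introduce bias rather than remove it. The overall comparison is the causal one.
Pooled: Drug C 34.0% vs Drug L 28.2%; Drug L is lower overall.

pooled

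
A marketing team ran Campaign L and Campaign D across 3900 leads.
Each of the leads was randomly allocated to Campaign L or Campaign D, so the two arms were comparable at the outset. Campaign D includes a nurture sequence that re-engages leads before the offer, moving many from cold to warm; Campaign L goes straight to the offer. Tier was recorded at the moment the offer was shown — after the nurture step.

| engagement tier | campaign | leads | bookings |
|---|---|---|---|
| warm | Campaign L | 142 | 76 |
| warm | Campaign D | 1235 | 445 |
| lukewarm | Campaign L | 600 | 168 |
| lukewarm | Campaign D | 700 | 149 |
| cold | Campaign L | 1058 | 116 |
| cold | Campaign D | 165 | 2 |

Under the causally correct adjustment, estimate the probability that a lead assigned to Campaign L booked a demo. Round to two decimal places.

0.20

Campaign L is higher inside every engagement tier stratum but Campaign D is higher in aggregate. Whether to stratify depends on how engagement tier relates to the campaign.
Engagement tier is downstream of the campaign. One should not condition on a consequence of treatment, so the overall rates are the right comparison.
So P(outcome | do(Campaign L)) is just the pooled rate for Campaign L: 360/1800 = 0.200.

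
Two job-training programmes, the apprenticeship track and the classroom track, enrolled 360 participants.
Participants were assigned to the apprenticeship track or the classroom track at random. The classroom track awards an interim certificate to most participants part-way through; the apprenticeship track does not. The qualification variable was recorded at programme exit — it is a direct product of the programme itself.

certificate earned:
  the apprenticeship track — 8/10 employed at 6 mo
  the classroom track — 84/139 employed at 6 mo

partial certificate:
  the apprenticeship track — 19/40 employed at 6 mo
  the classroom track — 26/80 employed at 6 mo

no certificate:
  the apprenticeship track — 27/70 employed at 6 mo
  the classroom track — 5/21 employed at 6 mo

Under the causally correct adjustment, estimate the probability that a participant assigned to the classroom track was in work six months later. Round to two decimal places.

0.48

Within every qualification attained during the programme level the apprenticeship track has the higher rate, yet pooled the classroom track does — Simpson's reversal.
Stratifying would compare programmes among participants the programmes themselves sorted into qualification attained during the programme groups — a form of selection on an intermediate. The unconditioned pooled rates give the total causal effect.
So P(outcome | do(the classroom track)) is just the pooled rate for the classroom track: 115/240 = 0.479.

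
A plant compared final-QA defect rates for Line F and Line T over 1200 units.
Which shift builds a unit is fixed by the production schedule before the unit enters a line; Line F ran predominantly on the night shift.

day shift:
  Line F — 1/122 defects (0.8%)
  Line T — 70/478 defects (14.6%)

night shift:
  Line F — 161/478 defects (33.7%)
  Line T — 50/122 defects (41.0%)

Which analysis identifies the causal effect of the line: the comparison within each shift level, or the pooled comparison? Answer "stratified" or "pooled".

Since shift is a pre-existing factor (not a product of the line) and it affects the outcome on its own, it is a confounder. The stratified rates, not the pooled rate, identify the causal effect.
Within each level — day shift: 0.8% vs 14.6%; night shift: 33.7% vs 41.0% — Line F is lower every time.

stratified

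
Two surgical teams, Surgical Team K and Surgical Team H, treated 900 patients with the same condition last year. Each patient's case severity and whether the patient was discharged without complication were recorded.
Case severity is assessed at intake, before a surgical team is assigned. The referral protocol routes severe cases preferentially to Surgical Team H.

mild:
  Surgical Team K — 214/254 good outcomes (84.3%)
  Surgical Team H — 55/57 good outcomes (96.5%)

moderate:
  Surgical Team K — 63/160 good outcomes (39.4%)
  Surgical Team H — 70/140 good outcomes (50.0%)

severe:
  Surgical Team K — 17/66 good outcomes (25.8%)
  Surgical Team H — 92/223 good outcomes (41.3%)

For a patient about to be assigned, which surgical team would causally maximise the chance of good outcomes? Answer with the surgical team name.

The stratified and pooled comparisons disagree (Surgical Team H wins within each case severity; Surgical Team K wins overall), so the answer turns on the causal role of case severity.
Nothing the surgical team does changes case severity; the imbalance is an allocation artefact. With case severity also predicting the outcome, the pooled figure is confounded, and the within-stratum comparison is the causal one.
Within each level — mild: 84.3% vs 96.5%; moderate: 39.4% vs 50.0%; severe: 25.8% vs 41.3% — Surgical Team H is higher every time.

Surgical Team H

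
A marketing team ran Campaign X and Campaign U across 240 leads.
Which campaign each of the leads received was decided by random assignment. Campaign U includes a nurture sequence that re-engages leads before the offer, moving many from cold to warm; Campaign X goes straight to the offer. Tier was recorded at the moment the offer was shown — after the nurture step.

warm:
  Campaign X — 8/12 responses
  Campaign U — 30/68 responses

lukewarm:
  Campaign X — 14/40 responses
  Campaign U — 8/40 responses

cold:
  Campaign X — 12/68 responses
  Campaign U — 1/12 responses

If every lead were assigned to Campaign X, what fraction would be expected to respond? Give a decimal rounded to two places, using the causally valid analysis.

0.28

The stratified and pooled comparisons disagree (Campaign X wins within each engagement tier; Campaign U wins overall), so the answer turns on the causal role of engagement tier.
Engagement tier is recorded after the campaign and is itself shifted by it — it sits on the causal path from campaign to outcome. Conditioning on a mediator would strip out part of the effect we want; the pooled comparison gives the total causal effect.
So P(outcome | do(Campaign X)) is just the pooled rate for Campaign X: 34/120 = 0.283.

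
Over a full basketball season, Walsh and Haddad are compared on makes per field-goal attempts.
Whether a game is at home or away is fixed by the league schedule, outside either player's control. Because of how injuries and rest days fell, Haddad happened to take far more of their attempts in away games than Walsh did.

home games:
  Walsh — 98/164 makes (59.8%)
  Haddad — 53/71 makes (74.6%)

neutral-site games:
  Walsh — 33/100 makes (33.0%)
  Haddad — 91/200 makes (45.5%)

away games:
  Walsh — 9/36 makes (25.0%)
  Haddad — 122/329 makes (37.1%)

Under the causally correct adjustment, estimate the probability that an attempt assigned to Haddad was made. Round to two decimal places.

Since game venue is a pre-existing factor (not a product of the player) and it affects the outcome on its own, it is a confounder. The stratified rates, not the pooled rate, identify the causal effect.
Standardising Haddad to the population game venue mix: 0.261·53/71 + 0.333·91/200 + 0.406·122/329 = 0.497.

0.50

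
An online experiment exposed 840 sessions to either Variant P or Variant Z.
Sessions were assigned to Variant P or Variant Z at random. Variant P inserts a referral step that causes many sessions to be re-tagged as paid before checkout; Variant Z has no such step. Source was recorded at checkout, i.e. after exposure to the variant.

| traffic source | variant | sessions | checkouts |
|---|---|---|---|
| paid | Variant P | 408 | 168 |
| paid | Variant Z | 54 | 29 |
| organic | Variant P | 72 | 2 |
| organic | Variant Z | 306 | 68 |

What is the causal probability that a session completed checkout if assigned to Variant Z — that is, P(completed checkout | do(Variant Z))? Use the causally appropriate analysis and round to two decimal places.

0.27

Traffic source here is a post-treatment variable shaped by the variant; conditioning on it would introduce bias rather than remove it. The overall comparison is the causal one.
So P(outcome | do(Variant Z)) is just the pooled rate for Variant Z: 97/360 = 0.269.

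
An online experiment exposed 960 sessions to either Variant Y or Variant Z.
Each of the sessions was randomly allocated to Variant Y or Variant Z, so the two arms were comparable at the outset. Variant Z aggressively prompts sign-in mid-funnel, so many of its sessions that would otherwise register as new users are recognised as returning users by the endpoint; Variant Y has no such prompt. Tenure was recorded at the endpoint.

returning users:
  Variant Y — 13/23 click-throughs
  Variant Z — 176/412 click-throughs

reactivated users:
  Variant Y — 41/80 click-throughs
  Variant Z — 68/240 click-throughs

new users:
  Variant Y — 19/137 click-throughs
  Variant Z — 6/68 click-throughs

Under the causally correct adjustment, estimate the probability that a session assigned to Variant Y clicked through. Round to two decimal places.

User tenure is downstream of the variant. One should not condition on a consequence of treatment, so the overall rates are the right comparison.
So P(outcome | do(Variant Y)) is just the pooled rate for Variant Y: 73/240 = 0.304.

0.30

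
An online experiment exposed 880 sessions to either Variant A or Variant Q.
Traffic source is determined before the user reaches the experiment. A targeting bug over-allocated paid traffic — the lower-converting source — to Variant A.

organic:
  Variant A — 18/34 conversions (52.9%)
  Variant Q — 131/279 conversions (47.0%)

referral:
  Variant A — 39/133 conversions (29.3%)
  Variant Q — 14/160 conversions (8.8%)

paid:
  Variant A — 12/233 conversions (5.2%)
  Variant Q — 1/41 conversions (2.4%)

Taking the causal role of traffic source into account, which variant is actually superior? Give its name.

Variant A

Within every traffic source level Variant A has the higher rate, yet pooled Variant Q does — Simpson's reversal.
Traffic source differs across variants for reasons unrelated to any effect of the variant itself, and it separately predicts the outcome — a classic confounder. We must compare within traffic source levels.
Within each level — organic: 52.9% vs 47.0%; referral: 29.3% vs 8.8%; paid: 5.2% vs 2.4% — Variant A is higher every time.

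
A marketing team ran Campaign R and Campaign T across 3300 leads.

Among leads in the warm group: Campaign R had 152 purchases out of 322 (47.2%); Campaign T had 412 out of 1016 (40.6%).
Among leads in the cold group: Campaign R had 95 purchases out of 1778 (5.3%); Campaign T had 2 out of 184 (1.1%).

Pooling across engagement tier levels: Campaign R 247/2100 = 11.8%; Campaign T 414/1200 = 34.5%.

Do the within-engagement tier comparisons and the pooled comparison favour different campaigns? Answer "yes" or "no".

Within each engagement tier level (warm 47.2% vs 40.6%; cold 5.3% vs 1.1%), Campaign R has the higher rate every time. Pooled: 11.8% vs 34.5% — Campaign T has the higher rate overall. The two comparisons disagree.

yes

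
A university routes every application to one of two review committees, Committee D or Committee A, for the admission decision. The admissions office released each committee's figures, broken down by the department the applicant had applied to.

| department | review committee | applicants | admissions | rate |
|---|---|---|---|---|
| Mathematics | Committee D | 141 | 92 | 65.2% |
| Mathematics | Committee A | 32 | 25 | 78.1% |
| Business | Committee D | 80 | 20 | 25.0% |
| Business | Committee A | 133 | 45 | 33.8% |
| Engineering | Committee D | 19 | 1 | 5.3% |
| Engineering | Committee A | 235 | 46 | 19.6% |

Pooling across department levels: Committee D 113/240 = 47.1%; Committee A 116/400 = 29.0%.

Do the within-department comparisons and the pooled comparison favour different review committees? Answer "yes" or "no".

yes

Within each department level (Mathematics 65.2% vs 78.1%; Business 25.0% vs 33.8%; Engineering 5.3% vs 19.6%), Committee A has the higher rate every time. Pooled: 47.1% vs 29.0% — Committee D has the higher rate overall. The two comparisons disagree.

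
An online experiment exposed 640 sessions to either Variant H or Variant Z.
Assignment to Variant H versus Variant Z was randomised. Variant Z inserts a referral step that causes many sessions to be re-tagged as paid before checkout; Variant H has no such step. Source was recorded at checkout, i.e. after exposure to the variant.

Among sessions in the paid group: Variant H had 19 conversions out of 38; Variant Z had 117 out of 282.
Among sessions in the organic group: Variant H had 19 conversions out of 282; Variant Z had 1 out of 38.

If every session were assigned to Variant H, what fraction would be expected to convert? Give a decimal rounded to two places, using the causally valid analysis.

Traffic source lies on the pathway variant → traffic source → outcome, so adjusting for it blocks the indirect effect. For the total causal effect of variant, use the unadjusted pooled rates.
So P(outcome | do(Variant H)) is just the pooled rate for Variant H: 38/320 = 0.119.

0.12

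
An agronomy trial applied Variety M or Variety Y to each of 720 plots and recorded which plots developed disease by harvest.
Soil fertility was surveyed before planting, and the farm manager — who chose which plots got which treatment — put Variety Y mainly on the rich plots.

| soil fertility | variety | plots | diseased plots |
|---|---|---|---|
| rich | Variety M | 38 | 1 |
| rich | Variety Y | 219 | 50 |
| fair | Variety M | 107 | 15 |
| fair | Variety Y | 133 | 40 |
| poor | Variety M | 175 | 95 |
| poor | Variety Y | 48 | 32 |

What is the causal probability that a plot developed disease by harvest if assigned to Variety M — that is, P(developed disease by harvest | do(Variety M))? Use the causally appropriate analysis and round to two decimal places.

0.22

Within every soil fertility level Variety M has the lower rate, yet pooled Variety Y does — Simpson's reversal.
Soil fertility satisfies the back-door criterion: it is not a descendant of the variety, and it blocks the spurious path from variety to outcome. Adjusting for it (i.e., using the within-soil fertility rates) gives the causal effect.
Standardising Variety M to the population soil fertility mix: 0.357·1/38 + 0.333·15/107 + 0.310·95/175 = 0.224.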